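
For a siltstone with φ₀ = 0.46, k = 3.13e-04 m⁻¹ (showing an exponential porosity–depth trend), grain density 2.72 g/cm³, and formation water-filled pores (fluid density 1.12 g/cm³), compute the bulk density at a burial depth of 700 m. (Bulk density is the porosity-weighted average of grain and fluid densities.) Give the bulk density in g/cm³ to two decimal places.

2.13 g/cm³

Working in km (1 km = 1000 m; k in km⁻¹ = k in m⁻¹ × 1000):
Porosity at depth: φ = 0.46·exp(−0.313×0.7) = 0.46×0.8032 = 0.3695
Bulk density: ρ_b = (1−φ)ρ_g + φ·ρ_f = 0.6305×2.72 + 0.3695×1.12
       = 1.715 + 0.414 = 2.129 g/cm³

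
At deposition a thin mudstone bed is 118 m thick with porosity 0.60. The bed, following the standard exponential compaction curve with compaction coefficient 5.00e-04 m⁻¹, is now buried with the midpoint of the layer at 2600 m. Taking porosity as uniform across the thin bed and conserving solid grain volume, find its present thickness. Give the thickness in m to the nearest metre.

56 m

Working in km (1 km = 1000 m; k in km⁻¹ = k in m⁻¹ × 1000):
Porosity at 2.6 km: n = 0.6·exp(−0.5×2.6) = 0.1635
Solid-volume conservation: h(1−n) = h₀(1−n₀) ⇒ h = h₀·(1−n₀)/(1−n)
h = 0.118 × (1 − 0.6)/(1 − 0.1635) = 0.118 × 0.4782 = 0.0564 km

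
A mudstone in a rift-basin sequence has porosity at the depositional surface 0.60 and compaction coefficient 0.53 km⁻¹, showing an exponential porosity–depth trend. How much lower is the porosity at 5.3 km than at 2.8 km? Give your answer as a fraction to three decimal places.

n(2.8) = 0.6·e^(−0.53×2.8) = 0.1360
n(5.3) = 0.6·e^(−0.53×5.3) = 0.0362
Δn = 0.1360 − 0.0362 = 0.0999

0.100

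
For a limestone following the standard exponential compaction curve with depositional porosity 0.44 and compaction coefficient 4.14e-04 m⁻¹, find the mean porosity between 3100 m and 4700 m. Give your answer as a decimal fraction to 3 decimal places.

Working in km (1 km = 1000 m; k in km⁻¹ = k in m⁻¹ × 1000):
⟨n⟩ = (1/(d₂−d₁)) ∫ n₀ e^(−kd) dd = n₀·(e^(−k·d₁) − e^(−k·d₂)) / (k·(d₂−d₁))
e^(−0.414×3.1) = 0.2771; e^(−0.414×4.7) = 0.1429
⟨n⟩ = 0.44 × (0.2771 − 0.1429) / (0.414 × 1.6) = 0.44 × 0.2026 = 0.0892

0.089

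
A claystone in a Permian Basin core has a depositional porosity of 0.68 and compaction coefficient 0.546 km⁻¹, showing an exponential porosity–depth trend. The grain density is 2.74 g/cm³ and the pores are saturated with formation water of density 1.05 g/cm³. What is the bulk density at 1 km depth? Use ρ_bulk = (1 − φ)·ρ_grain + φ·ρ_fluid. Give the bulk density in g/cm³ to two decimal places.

Porosity at depth: phi = 0.68·exp(−0.546×1) = 0.68×0.5793 = 0.3939
Bulk density: ρ_b = (1−phi)ρ_g + phi·ρ_f = 0.6061×2.74 + 0.3939×1.05
       = 1.661 + 0.414 = 2.074 g/cm³

2.07 g/cm³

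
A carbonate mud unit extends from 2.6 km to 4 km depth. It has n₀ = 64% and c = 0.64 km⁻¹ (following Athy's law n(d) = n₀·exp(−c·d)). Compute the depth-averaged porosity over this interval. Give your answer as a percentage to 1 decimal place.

8.0%

⟨n⟩ = (1/(d₂−d₁)) ∫ n₀ e^(−cd) dd = n₀·(e^(−c·d₁) − e^(−c·d₂)) / (c·(d₂−d₁))
e^(−0.64×2.6) = 0.1894; e^(−0.64×4) = 0.0773
⟨n⟩ = 0.64 × (0.1894 − 0.0773) / (0.64 × 1.4) = 0.64 × 0.1251 = 0.0801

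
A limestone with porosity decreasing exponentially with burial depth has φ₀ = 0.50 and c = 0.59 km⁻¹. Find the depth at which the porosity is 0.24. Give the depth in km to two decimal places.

1.24 km

Invert Athy's law: z = ln(φ₀/φ) / c
z = ln(0.5/0.24) / 0.59 = ln(2.083) / 0.59 = 0.7340 / 0.59 = 1.244 km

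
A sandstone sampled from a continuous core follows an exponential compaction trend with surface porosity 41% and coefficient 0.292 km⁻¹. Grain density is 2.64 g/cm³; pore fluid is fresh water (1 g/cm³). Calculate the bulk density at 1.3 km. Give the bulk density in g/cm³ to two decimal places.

2.18 g/cm³

Porosity at depth: φ = 0.41·exp(−0.292×1.3) = 0.41×0.6841 = 0.2805
Bulk density: ρ_b = (1−φ)ρ_g + φ·ρ_f = 0.7195×2.64 + 0.2805×1
       = 1.899 + 0.280 = 2.180 g/cm³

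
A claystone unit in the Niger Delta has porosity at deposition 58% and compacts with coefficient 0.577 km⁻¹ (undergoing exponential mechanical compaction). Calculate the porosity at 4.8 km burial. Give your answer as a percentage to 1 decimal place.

n = n₀·exp(−β·d) = 0.58 × exp(−0.577 × 4.8) = 0.58 × exp(−2.77)
  = 0.58 × 0.0627 = 0.0364

3.6%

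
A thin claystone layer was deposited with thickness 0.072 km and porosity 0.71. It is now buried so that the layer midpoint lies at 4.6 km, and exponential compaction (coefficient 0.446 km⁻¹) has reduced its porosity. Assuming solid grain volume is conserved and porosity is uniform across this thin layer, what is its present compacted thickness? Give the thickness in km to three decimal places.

Porosity at 4.6 km: n = 0.71·exp(−0.446×4.6) = 0.0913
Solid-volume conservation: h(1−n) = h₀(1−n₀) ⇒ h = h₀·(1−n₀)/(1−n)
h = 0.072 × (1 − 0.71)/(1 − 0.0913) = 0.072 × 0.3191 = 0.0230 km

0.023 km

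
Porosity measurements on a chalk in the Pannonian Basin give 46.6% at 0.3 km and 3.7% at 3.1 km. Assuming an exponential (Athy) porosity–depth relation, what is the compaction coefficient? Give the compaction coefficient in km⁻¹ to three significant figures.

0.905 km⁻¹

Athy: phi(d) = phi₀ e^(−kd) ⇒ phi₁/phi₂ = e^{k(d₂−d₁)} ⇒ k = ln(phi₁/phi₂)/(d₂−d₁)
k = ln(0.466/0.037) / (3.1 − 0.3) = ln(12.59) / 2.8 = 2.5333 / 2.8 = 0.9047 km⁻¹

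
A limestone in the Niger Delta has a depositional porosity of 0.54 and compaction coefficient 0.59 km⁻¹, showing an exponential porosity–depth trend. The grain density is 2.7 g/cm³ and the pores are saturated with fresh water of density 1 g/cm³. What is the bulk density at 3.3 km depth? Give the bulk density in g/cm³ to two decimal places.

Porosity at depth: phi = 0.54·exp(−0.59×3.3) = 0.54×0.1427 = 0.0771
Bulk density: ρ_b = (1−phi)ρ_g + phi·ρ_f = 0.9229×2.7 + 0.0771×1
       = 2.492 + 0.077 = 2.569 g/cm³

2.57 g/cm³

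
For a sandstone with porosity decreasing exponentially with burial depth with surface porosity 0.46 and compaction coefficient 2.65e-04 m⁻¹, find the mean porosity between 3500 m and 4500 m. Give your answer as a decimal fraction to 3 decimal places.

0.160

Working in km (1 km = 1000 m; k in km⁻¹ = k in m⁻¹ × 1000):
⟨φ⟩ = (1/(z₂−z₁)) ∫ φ₀ e^(−kz) dz = φ₀·(e^(−k·z₁) − e^(−k·z₂)) / (k·(z₂−z₁))
e^(−0.265×3.5) = 0.3955; e^(−0.265×4.5) = 0.3035
⟨φ⟩ = 0.46 × (0.3955 − 0.3035) / (0.265 × 1) = 0.46 × 0.3475 = 0.1598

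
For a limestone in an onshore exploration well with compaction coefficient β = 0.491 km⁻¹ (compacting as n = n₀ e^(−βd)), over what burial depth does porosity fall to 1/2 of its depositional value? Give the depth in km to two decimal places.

n/n₀ = 1/2 ⇒ exp(−β·d) = 1/2 ⇒ d = ln(2) / β
d = 0.6931 / 0.491 = 1.412 km

1.41 km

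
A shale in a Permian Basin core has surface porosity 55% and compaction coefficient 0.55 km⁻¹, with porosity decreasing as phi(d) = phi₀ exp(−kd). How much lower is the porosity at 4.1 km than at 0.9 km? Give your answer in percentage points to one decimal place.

phi(0.9) = 0.55·e^(−0.55×0.9) = 0.3353
phi(4.1) = 0.55·e^(−0.55×4.1) = 0.0577
Δphi = 0.3353 − 0.0577 = 0.2776

27.8 percentage points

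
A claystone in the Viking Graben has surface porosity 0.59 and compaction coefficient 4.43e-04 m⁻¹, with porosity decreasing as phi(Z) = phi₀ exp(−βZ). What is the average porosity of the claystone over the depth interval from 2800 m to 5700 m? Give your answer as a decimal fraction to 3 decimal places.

0.096

Working in km (1 km = 1000 m; β in km⁻¹ = β in m⁻¹ × 1000):
⟨phi⟩ = (1/(Z₂−Z₁)) ∫ phi₀ e^(−βZ) dZ = phi₀·(e^(−β·Z₁) − e^(−β·Z₂)) / (β·(Z₂−Z₁))
e^(−0.443×2.8) = 0.2893; e^(−0.443×5.7) = 0.0801
⟨phi⟩ = 0.59 × (0.2893 − 0.0801) / (0.443 × 2.9) = 0.59 × 0.1629 = 0.0961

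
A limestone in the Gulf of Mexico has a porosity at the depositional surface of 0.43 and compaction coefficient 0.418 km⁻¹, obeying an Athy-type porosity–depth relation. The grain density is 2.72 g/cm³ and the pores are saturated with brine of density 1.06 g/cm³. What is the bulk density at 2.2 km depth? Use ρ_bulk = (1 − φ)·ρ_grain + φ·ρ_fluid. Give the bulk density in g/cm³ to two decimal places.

2.44 g/cm³

Porosity at depth: phi = 0.43·exp(−0.418×2.2) = 0.43×0.3987 = 0.1714
Bulk density: ρ_b = (1−phi)ρ_g + phi·ρ_f = 0.8286×2.72 + 0.1714×1.06
       = 2.254 + 0.182 = 2.435 g/cm³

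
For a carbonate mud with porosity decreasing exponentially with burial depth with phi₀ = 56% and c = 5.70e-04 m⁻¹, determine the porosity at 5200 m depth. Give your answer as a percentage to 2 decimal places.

Working in km (1 km = 1000 m; c in km⁻¹ = c in m⁻¹ × 1000):
phi = phi₀·exp(−c·z) = 0.56 × exp(−0.57 × 5.2) = 0.56 × exp(−2.964)
  = 0.56 × 0.0516 = 0.0289

2.89%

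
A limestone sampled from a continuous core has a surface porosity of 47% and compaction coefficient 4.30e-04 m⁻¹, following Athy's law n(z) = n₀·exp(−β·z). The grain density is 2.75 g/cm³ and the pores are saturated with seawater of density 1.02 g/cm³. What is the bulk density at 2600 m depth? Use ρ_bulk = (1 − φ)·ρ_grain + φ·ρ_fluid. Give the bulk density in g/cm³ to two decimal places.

2.48 g/cm³

Working in km (1 km = 1000 m; β in km⁻¹ = β in m⁻¹ × 1000):
Porosity at depth: n = 0.47·exp(−0.43×2.6) = 0.47×0.3269 = 0.1537
Bulk density: ρ_b = (1−n)ρ_g + n·ρ_f = 0.8463×2.75 + 0.1537×1.02
       = 2.327 + 0.157 = 2.484 g/cm³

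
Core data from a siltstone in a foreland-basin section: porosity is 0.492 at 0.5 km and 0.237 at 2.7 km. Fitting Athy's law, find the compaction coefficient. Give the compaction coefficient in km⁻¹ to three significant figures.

0.332 km⁻¹

Athy: n(Z) = n₀ e^(−kZ) ⇒ n₁/n₂ = e^{k(Z₂−Z₁)} ⇒ k = ln(n₁/n₂)/(Z₂−Z₁)
k = ln(0.492/0.237) / (2.7 − 0.5) = ln(2.076) / 2.2 = 0.7304 / 2.2 = 0.332 km⁻¹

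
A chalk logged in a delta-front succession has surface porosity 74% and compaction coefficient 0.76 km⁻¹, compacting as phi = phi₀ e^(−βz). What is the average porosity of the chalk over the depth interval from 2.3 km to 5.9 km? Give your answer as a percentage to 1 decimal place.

⟨phi⟩ = (1/(z₂−z₁)) ∫ phi₀ e^(−βz) dz = phi₀·(e^(−β·z₁) − e^(−β·z₂)) / (β·(z₂−z₁))
e^(−0.76×2.3) = 0.1741; e^(−0.76×5.9) = 0.0113
⟨phi⟩ = 0.74 × (0.1741 − 0.0113) / (0.76 × 3.6) = 0.74 × 0.0595 = 0.0440

4.4%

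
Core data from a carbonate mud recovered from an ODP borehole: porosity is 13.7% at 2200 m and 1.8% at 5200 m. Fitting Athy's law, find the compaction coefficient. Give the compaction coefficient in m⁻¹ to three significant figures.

Working in km (1 km = 1000 m; β in km⁻¹ = β in m⁻¹ × 1000):
Athy: n(Z) = n₀ e^(−βZ) ⇒ n₁/n₂ = e^{β(Z₂−Z₁)} ⇒ β = ln(n₁/n₂)/(Z₂−Z₁)
β = ln(0.137/0.018) / (5.2 − 2.2) = ln(7.611) / 3 = 2.0296 / 3 = 0.6765 km⁻¹

0.000677 m⁻¹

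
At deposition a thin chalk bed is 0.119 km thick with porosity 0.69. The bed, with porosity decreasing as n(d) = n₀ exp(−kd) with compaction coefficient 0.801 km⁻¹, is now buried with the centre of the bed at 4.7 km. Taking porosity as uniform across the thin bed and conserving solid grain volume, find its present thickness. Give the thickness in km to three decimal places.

0.037 km

Porosity at 4.7 km: n = 0.69·exp(−0.801×4.7) = 0.0160
Solid-volume conservation: h(1−n) = h₀(1−n₀) ⇒ h = h₀·(1−n₀)/(1−n)
h = 0.119 × (1 − 0.69)/(1 − 0.0160) = 0.119 × 0.3150 = 0.0375 km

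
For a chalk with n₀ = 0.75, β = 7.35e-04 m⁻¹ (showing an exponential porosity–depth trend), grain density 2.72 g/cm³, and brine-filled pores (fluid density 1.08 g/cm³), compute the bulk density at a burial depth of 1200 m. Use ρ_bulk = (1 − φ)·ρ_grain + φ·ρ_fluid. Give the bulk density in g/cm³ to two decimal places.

2.21 g/cm³

Working in km (1 km = 1000 m; β in km⁻¹ = β in m⁻¹ × 1000):
Porosity at depth: n = 0.75·exp(−0.735×1.2) = 0.75×0.4140 = 0.3105
Bulk density: ρ_b = (1−n)ρ_g + n·ρ_f = 0.6895×2.72 + 0.3105×1.08
       = 1.876 + 0.335 = 2.211 g/cm³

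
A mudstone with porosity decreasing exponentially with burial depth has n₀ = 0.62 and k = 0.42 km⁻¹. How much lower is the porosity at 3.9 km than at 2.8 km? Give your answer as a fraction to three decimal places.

n(2.8) = 0.62·e^(−0.42×2.8) = 0.1913
n(3.9) = 0.62·e^(−0.42×3.9) = 0.1205
Δn = 0.1913 − 0.1205 = 0.0708

0.071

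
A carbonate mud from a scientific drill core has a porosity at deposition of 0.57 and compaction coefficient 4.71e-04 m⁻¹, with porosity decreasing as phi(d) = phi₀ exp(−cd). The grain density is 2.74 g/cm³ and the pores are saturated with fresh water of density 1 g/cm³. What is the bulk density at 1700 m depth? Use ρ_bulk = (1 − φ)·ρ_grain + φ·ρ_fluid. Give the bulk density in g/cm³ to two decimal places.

2.29 g/cm³

Working in km (1 km = 1000 m; c in km⁻¹ = c in m⁻¹ × 1000):
Porosity at depth: phi = 0.57·exp(−0.471×1.7) = 0.57×0.4490 = 0.2559
Bulk density: ρ_b = (1−phi)ρ_g + phi·ρ_f = 0.7441×2.74 + 0.2559×1
       = 2.039 + 0.256 = 2.295 g/cm³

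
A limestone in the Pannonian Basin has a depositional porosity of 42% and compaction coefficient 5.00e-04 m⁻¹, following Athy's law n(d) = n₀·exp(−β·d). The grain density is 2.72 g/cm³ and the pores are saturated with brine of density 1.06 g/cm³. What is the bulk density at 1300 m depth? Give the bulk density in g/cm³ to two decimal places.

Working in km (1 km = 1000 m; β in km⁻¹ = β in m⁻¹ × 1000):
Porosity at depth: n = 0.42·exp(−0.5×1.3) = 0.42×0.5220 = 0.2193
Bulk density: ρ_b = (1−n)ρ_g + n·ρ_f = 0.7807×2.72 + 0.2193×1.06
       = 2.124 + 0.232 = 2.356 g/cm³

2.36 g/cm³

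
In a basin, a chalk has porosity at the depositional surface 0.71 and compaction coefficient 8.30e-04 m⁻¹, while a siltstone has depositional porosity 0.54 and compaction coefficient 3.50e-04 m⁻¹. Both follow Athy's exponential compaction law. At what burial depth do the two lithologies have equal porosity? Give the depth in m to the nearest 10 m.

570 m

Working in km (1 km = 1000 m; c in km⁻¹ = c in m⁻¹ × 1000):
Set n₀ₐ e^(−cₐd) = n₀ᵦ e^(−cᵦd) ⇒ ln(n₀ₐ/n₀ᵦ) = (cₐ − cᵦ)·d
d = ln(0.71/0.54) / (0.83 − 0.35) = 0.2737 / 0.48 = 0.570 km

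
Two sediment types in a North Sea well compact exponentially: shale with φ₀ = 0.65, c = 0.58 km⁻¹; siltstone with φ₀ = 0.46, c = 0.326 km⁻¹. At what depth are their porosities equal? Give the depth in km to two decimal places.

Set φ₀ₐ e^(−cₐz) = φ₀ᵦ e^(−cᵦz) ⇒ ln(φ₀ₐ/φ₀ᵦ) = (cₐ − cᵦ)·z
z = ln(0.65/0.46) / (0.58 − 0.326) = 0.3457 / 0.254 = 1.361 km

1.36 km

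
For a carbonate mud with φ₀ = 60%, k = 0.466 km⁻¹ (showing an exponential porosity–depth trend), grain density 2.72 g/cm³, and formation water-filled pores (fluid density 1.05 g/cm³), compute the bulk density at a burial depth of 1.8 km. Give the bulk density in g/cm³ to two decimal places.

Porosity at depth: φ = 0.6·exp(−0.466×1.8) = 0.6×0.4322 = 0.2593
Bulk density: ρ_b = (1−φ)ρ_g + φ·ρ_f = 0.7407×2.72 + 0.2593×1.05
       = 2.015 + 0.272 = 2.287 g/cm³

2.29 g/cm³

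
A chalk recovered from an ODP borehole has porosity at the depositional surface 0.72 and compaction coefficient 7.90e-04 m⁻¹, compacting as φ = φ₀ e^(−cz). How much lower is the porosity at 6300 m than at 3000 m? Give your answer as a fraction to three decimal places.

0.062

Working in km (1 km = 1000 m; c in km⁻¹ = c in m⁻¹ × 1000):
φ(3) = 0.72·e^(−0.79×3) = 0.0673
φ(6.3) = 0.72·e^(−0.79×6.3) = 0.0050
Δφ = 0.0673 − 0.0050 = 0.0623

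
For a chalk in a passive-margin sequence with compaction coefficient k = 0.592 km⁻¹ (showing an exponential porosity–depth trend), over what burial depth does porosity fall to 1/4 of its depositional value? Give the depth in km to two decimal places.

2.34 km

phi/phi₀ = 1/4 ⇒ exp(−k·Z) = 1/4 ⇒ Z = ln(4) / k
Z = 1.3863 / 0.592 = 2.342 km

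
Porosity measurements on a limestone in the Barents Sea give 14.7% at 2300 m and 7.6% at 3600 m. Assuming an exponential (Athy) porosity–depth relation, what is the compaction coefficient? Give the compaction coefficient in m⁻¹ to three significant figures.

0.000507 m⁻¹

Working in km (1 km = 1000 m; β in km⁻¹ = β in m⁻¹ × 1000):
Athy: φ(d) = φ₀ e^(−βd) ⇒ φ₁/φ₂ = e^{β(d₂−d₁)} ⇒ β = ln(φ₁/φ₂)/(d₂−d₁)
β = ln(0.147/0.076) / (3.6 − 2.3) = ln(1.934) / 1.3 = 0.6597 / 1.3 = 0.5075 km⁻¹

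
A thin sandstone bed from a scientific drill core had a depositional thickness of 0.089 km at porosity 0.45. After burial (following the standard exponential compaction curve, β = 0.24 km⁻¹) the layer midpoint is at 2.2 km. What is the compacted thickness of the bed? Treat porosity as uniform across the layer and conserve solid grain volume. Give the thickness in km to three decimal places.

Porosity at 2.2 km: n = 0.45·exp(−0.24×2.2) = 0.2654
Solid-volume conservation: h(1−n) = h₀(1−n₀) ⇒ h = h₀·(1−n₀)/(1−n)
h = 0.089 × (1 − 0.45)/(1 − 0.2654) = 0.089 × 0.7487 = 0.0666 km

0.067 km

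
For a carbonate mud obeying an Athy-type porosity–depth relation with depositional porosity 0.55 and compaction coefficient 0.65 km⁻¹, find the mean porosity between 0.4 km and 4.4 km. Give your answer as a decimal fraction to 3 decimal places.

⟨φ⟩ = (1/(d₂−d₁)) ∫ φ₀ e^(−cd) dd = φ₀·(e^(−c·d₁) − e^(−c·d₂)) / (c·(d₂−d₁))
e^(−0.65×0.4) = 0.7711; e^(−0.65×4.4) = 0.0573
⟨φ⟩ = 0.55 × (0.7711 − 0.0573) / (0.65 × 4) = 0.55 × 0.2745 = 0.1510

0.151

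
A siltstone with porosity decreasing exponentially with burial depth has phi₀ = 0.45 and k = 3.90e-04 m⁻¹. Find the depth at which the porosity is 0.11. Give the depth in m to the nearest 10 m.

3610 m

Working in km (1 km = 1000 m; k in km⁻¹ = k in m⁻¹ × 1000):
Invert Athy's law: d = ln(phi₀/phi) / k
d = ln(0.45/0.11) / 0.39 = ln(4.091) / 0.39 = 1.4088 / 0.39 = 3.612 km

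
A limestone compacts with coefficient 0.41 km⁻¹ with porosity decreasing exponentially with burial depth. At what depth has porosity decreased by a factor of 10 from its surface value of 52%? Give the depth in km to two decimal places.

5.62 km

n/n₀ = 1/10 ⇒ exp(−k·d) = 1/10 ⇒ d = ln(10) / k
d = 2.3026 / 0.41 = 5.616 km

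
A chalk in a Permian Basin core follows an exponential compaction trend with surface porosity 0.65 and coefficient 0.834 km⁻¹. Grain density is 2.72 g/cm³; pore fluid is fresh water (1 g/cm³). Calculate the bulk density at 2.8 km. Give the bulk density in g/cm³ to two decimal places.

Porosity at depth: n = 0.65·exp(−0.834×2.8) = 0.65×0.0968 = 0.0629
Bulk density: ρ_b = (1−n)ρ_g + n·ρ_f = 0.9371×2.72 + 0.0629×1
       = 2.549 + 0.063 = 2.612 g/cm³

2.61 g/cm³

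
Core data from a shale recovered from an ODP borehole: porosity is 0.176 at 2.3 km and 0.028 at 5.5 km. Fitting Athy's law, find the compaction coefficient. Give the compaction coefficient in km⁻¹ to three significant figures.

Athy: n(Z) = n₀ e^(−kZ) ⇒ n₁/n₂ = e^{k(Z₂−Z₁)} ⇒ k = ln(n₁/n₂)/(Z₂−Z₁)
k = ln(0.176/0.028) / (5.5 − 2.3) = ln(6.286) / 3.2 = 1.8383 / 3.2 = 0.5745 km⁻¹

0.574 km⁻¹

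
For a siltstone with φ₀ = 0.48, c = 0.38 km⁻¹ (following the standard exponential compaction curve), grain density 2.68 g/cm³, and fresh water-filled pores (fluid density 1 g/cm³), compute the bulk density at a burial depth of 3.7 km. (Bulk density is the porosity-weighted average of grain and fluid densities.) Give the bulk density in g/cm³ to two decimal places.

Porosity at depth: φ = 0.48·exp(−0.38×3.7) = 0.48×0.2451 = 0.1177
Bulk density: ρ_b = (1−φ)ρ_g + φ·ρ_f = 0.8823×2.68 + 0.1177×1
       = 2.365 + 0.118 = 2.482 g/cm³

2.48 g/cm³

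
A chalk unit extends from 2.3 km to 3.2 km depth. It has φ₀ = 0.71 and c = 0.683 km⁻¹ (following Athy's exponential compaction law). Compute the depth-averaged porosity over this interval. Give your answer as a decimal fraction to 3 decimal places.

0.110

⟨φ⟩ = (1/(z₂−z₁)) ∫ φ₀ e^(−cz) dz = φ₀·(e^(−c·z₁) − e^(−c·z₂)) / (c·(z₂−z₁))
e^(−0.683×2.3) = 0.2079; e^(−0.683×3.2) = 0.1124
⟨φ⟩ = 0.71 × (0.2079 − 0.1124) / (0.683 × 0.9) = 0.71 × 0.1553 = 0.1102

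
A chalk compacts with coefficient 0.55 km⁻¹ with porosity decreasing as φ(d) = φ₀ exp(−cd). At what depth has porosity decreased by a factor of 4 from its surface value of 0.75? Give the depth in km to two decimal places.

2.52 km

φ/φ₀ = 1/4 ⇒ exp(−c·d) = 1/4 ⇒ d = ln(4) / c
d = 1.3863 / 0.55 = 2.521 km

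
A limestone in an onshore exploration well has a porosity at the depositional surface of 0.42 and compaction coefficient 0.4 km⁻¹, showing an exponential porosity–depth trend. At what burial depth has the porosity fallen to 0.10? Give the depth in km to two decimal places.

Invert Athy's law: Z = ln(n₀/n) / β
Z = ln(0.42/0.1) / 0.4 = ln(4.2) / 0.4 = 1.4351 / 0.4 = 3.588 km

3.59 km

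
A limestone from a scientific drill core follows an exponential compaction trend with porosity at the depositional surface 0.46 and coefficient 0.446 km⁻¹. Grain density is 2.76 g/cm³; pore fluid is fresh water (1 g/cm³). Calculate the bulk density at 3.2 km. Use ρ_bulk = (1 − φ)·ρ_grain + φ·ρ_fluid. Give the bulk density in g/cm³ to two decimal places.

2.57 g/cm³

Porosity at depth: φ = 0.46·exp(−0.446×3.2) = 0.46×0.2400 = 0.1104
Bulk density: ρ_b = (1−φ)ρ_g + φ·ρ_f = 0.8896×2.76 + 0.1104×1
       = 2.455 + 0.110 = 2.566 g/cm³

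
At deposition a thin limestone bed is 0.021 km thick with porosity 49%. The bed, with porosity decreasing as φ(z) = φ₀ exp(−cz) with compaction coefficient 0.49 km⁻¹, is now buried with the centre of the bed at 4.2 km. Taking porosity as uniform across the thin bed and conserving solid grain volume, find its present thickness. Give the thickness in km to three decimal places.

Porosity at 4.2 km: φ = 0.49·exp(−0.49×4.2) = 0.0626
Solid-volume conservation: h(1−φ) = h₀(1−φ₀) ⇒ h = h₀·(1−φ₀)/(1−φ)
h = 0.021 × (1 − 0.49)/(1 − 0.0626) = 0.021 × 0.5440 = 0.0114 km

0.011 km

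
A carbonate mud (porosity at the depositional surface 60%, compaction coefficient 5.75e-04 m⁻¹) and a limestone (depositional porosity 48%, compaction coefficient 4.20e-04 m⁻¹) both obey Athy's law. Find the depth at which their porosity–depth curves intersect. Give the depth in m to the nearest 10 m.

1440 m

Working in km (1 km = 1000 m; c in km⁻¹ = c in m⁻¹ × 1000):
Set phi₀ₐ e^(−cₐZ) = phi₀ᵦ e^(−cᵦZ) ⇒ ln(phi₀ₐ/phi₀ᵦ) = (cₐ − cᵦ)·Z
Z = ln(0.6/0.48) / (0.575 − 0.42) = 0.2231 / 0.155 = 1.440 km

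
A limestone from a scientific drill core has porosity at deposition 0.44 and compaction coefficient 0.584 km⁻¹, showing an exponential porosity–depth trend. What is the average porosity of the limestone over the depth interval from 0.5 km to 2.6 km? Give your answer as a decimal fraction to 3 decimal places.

⟨phi⟩ = (1/(d₂−d₁)) ∫ phi₀ e^(−kd) dd = phi₀·(e^(−k·d₁) − e^(−k·d₂)) / (k·(d₂−d₁))
e^(−0.584×0.5) = 0.7468; e^(−0.584×2.6) = 0.2191
⟨phi⟩ = 0.44 × (0.7468 − 0.2191) / (0.584 × 2.1) = 0.44 × 0.4303 = 0.1893

0.189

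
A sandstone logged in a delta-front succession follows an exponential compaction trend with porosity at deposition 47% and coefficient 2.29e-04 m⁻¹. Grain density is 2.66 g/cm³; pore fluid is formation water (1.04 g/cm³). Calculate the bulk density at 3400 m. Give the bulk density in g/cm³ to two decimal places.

2.31 g/cm³

Working in km (1 km = 1000 m; k in km⁻¹ = k in m⁻¹ × 1000):
Porosity at depth: φ = 0.47·exp(−0.229×3.4) = 0.47×0.4590 = 0.2158
Bulk density: ρ_b = (1−φ)ρ_g + φ·ρ_f = 0.7842×2.66 + 0.2158×1.04
       = 2.086 + 0.224 = 2.310 g/cm³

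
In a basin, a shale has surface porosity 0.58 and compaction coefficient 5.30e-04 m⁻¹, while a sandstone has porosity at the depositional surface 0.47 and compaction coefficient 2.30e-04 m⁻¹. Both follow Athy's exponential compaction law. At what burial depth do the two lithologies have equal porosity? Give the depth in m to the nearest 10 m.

Working in km (1 km = 1000 m; c in km⁻¹ = c in m⁻¹ × 1000):
Set φ₀ₐ e^(−cₐd) = φ₀ᵦ e^(−cᵦd) ⇒ ln(φ₀ₐ/φ₀ᵦ) = (cₐ − cᵦ)·d
d = ln(0.58/0.47) / (0.53 − 0.23) = 0.2103 / 0.3 = 0.701 km

700 m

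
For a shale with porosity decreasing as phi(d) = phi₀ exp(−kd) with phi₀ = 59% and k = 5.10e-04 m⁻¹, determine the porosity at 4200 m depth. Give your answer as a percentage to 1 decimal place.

Working in km (1 km = 1000 m; k in km⁻¹ = k in m⁻¹ × 1000):
phi = phi₀·exp(−k·d) = 0.59 × exp(−0.51 × 4.2) = 0.59 × exp(−2.142)
  = 0.59 × 0.1174 = 0.0693

6.9%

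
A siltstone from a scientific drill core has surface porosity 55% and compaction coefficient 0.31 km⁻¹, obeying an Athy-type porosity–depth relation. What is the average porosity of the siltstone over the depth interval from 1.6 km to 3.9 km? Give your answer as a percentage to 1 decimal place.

23.9%

⟨φ⟩ = (1/(z₂−z₁)) ∫ φ₀ e^(−kz) dz = φ₀·(e^(−k·z₁) − e^(−k·z₂)) / (k·(z₂−z₁))
e^(−0.31×1.6) = 0.6090; e^(−0.31×3.9) = 0.2985
⟨φ⟩ = 0.55 × (0.6090 − 0.2985) / (0.31 × 2.3) = 0.55 × 0.4354 = 0.2395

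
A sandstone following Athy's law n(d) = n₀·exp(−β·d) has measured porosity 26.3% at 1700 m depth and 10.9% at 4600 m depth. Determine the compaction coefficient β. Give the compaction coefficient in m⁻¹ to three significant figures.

0.000304 m⁻¹

Working in km (1 km = 1000 m; β in km⁻¹ = β in m⁻¹ × 1000):
Athy: n(d) = n₀ e^(−βd) ⇒ n₁/n₂ = e^{β(d₂−d₁)} ⇒ β = ln(n₁/n₂)/(d₂−d₁)
β = ln(0.263/0.109) / (4.6 − 1.7) = ln(2.413) / 2.9 = 0.8808 / 2.9 = 0.3037 km⁻¹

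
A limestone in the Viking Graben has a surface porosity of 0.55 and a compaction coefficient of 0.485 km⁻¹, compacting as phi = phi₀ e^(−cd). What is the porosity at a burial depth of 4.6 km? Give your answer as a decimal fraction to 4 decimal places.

phi = phi₀·exp(−c·d) = 0.55 × exp(−0.485 × 4.6) = 0.55 × exp(−2.231)
  = 0.55 × 0.1074 = 0.0591

0.0591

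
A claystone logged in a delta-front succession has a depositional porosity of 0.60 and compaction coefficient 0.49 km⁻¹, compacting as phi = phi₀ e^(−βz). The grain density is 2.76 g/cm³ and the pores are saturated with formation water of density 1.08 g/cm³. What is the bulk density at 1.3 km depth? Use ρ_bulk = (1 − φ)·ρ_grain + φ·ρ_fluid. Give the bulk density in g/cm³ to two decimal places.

Porosity at depth: phi = 0.6·exp(−0.49×1.3) = 0.6×0.5289 = 0.3173
Bulk density: ρ_b = (1−phi)ρ_g + phi·ρ_f = 0.6827×2.76 + 0.3173×1.08
       = 1.884 + 0.343 = 2.227 g/cm³

2.23 g/cm³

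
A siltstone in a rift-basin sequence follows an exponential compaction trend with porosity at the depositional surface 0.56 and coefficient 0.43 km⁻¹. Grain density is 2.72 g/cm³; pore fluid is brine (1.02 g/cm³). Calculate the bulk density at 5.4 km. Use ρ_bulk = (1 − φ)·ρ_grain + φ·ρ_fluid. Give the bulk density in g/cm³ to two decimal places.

2.63 g/cm³

Porosity at depth: φ = 0.56·exp(−0.43×5.4) = 0.56×0.0981 = 0.0549
Bulk density: ρ_b = (1−φ)ρ_g + φ·ρ_f = 0.9451×2.72 + 0.0549×1.02
       = 2.571 + 0.056 = 2.627 g/cm³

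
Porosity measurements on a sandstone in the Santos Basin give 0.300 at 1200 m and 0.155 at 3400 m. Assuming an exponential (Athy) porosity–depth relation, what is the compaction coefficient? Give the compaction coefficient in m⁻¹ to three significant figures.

0.000300 m⁻¹

Working in km (1 km = 1000 m; k in km⁻¹ = k in m⁻¹ × 1000):
Athy: φ(d) = φ₀ e^(−kd) ⇒ φ₁/φ₂ = e^{k(d₂−d₁)} ⇒ k = ln(φ₁/φ₂)/(d₂−d₁)
k = ln(0.3/0.155) / (3.4 − 1.2) = ln(1.935) / 2.2 = 0.6604 / 2.2 = 0.3002 km⁻¹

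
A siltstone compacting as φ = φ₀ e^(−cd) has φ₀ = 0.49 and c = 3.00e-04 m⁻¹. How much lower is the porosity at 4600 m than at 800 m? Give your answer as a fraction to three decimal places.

0.262

Working in km (1 km = 1000 m; c in km⁻¹ = c in m⁻¹ × 1000):
φ(0.8) = 0.49·e^(−0.3×0.8) = 0.3854
φ(4.6) = 0.49·e^(−0.3×4.6) = 0.1233
Δφ = 0.3854 − 0.1233 = 0.2622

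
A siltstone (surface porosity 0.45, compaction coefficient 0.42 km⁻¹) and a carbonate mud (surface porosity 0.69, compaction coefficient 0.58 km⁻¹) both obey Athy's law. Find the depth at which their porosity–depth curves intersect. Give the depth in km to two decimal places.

Set φ₀ₐ e^(−cₐZ) = φ₀ᵦ e^(−cᵦZ) ⇒ ln(φ₀ₐ/φ₀ᵦ) = (cₐ − cᵦ)·Z
Z = ln(0.45/0.69) / (0.42 − 0.58) = -0.4274 / -0.16 = 2.672 km

2.67 km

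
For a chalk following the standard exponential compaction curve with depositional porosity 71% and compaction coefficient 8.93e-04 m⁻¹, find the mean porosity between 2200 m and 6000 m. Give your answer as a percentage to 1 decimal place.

Working in km (1 km = 1000 m; c in km⁻¹ = c in m⁻¹ × 1000):
⟨n⟩ = (1/(Z₂−Z₁)) ∫ n₀ e^(−cZ) dZ = n₀·(e^(−c·Z₁) − e^(−c·Z₂)) / (c·(Z₂−Z₁))
e^(−0.893×2.2) = 0.1402; e^(−0.893×6) = 0.0047
⟨n⟩ = 0.71 × (0.1402 − 0.0047) / (0.893 × 3.8) = 0.71 × 0.0399 = 0.0284

2.8%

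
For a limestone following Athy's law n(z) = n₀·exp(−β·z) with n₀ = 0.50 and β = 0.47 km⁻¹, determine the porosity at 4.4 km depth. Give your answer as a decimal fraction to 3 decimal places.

0.063

n = n₀·exp(−β·z) = 0.5 × exp(−0.47 × 4.4) = 0.5 × exp(−2.068)
  = 0.5 × 0.1264 = 0.0632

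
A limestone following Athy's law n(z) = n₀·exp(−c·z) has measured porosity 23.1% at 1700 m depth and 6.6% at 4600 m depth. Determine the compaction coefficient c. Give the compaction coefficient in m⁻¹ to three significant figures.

0.000432 m⁻¹

Working in km (1 km = 1000 m; c in km⁻¹ = c in m⁻¹ × 1000):
Athy: n(z) = n₀ e^(−cz) ⇒ n₁/n₂ = e^{c(z₂−z₁)} ⇒ c = ln(n₁/n₂)/(z₂−z₁)
c = ln(0.231/0.066) / (4.6 − 1.7) = ln(3.5) / 2.9 = 1.2528 / 2.9 = 0.432 km⁻¹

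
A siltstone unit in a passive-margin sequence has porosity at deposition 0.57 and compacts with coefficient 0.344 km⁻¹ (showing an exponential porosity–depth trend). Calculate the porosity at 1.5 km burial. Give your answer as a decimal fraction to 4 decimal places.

phi = phi₀·exp(−c·d) = 0.57 × exp(−0.344 × 1.5) = 0.57 × exp(−0.516)
  = 0.57 × 0.5969 = 0.3402

0.3402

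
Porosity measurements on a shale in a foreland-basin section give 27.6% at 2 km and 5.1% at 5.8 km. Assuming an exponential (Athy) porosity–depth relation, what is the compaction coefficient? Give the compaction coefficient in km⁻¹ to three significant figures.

Athy: φ(z) = φ₀ e^(−kz) ⇒ φ₁/φ₂ = e^{k(z₂−z₁)} ⇒ k = ln(φ₁/φ₂)/(z₂−z₁)
k = ln(0.276/0.051) / (5.8 − 2) = ln(5.412) / 3.8 = 1.6886 / 3.8 = 0.4444 km⁻¹

0.444 km⁻¹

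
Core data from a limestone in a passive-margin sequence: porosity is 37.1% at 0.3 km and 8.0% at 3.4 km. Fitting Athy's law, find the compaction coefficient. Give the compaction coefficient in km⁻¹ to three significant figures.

0.495 km⁻¹

Athy: n(z) = n₀ e^(−kz) ⇒ n₁/n₂ = e^{k(z₂−z₁)} ⇒ k = ln(n₁/n₂)/(z₂−z₁)
k = ln(0.371/0.08) / (3.4 − 0.3) = ln(4.638) / 3.1 = 1.5342 / 3.1 = 0.4949 km⁻¹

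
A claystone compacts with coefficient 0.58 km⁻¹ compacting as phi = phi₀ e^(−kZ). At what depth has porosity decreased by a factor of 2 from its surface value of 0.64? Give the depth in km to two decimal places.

1.20 km

phi/phi₀ = 1/2 ⇒ exp(−k·Z) = 1/2 ⇒ Z = ln(2) / k
Z = 0.6931 / 0.58 = 1.195 km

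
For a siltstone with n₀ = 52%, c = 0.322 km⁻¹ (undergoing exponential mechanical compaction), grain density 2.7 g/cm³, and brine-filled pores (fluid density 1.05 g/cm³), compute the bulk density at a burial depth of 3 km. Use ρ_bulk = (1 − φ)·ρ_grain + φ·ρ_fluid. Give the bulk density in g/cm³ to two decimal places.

Porosity at depth: n = 0.52·exp(−0.322×3) = 0.52×0.3806 = 0.1979
Bulk density: ρ_b = (1−n)ρ_g + n·ρ_f = 0.8021×2.7 + 0.1979×1.05
       = 2.166 + 0.208 = 2.373 g/cm³

2.37 g/cm³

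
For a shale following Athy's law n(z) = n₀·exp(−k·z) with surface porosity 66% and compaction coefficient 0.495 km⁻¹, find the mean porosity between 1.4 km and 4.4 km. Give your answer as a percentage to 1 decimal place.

17.2%

⟨n⟩ = (1/(z₂−z₁)) ∫ n₀ e^(−kz) dz = n₀·(e^(−k·z₁) − e^(−k·z₂)) / (k·(z₂−z₁))
e^(−0.495×1.4) = 0.5001; e^(−0.495×4.4) = 0.1133
⟨n⟩ = 0.66 × (0.5001 − 0.1133) / (0.495 × 3) = 0.66 × 0.2605 = 0.1719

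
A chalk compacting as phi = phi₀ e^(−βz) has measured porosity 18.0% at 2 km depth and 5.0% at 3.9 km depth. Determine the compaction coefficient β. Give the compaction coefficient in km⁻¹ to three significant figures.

0.674 km⁻¹

Athy: phi(z) = phi₀ e^(−βz) ⇒ phi₁/phi₂ = e^{β(z₂−z₁)} ⇒ β = ln(phi₁/phi₂)/(z₂−z₁)
β = ln(0.18/0.05) / (3.9 − 2) = ln(3.6) / 1.9 = 1.2809 / 1.9 = 0.6742 km⁻¹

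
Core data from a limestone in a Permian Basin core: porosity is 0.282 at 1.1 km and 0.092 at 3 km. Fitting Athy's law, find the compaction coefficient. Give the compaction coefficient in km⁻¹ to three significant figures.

0.590 km⁻¹

Athy: φ(z) = φ₀ e^(−cz) ⇒ φ₁/φ₂ = e^{c(z₂−z₁)} ⇒ c = ln(φ₁/φ₂)/(z₂−z₁)
c = ln(0.282/0.092) / (3 − 1.1) = ln(3.065) / 1.9 = 1.1201 / 1.9 = 0.5895 km⁻¹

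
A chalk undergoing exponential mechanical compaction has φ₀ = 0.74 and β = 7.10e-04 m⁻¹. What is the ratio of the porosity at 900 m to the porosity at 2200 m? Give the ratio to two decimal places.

Working in km (1 km = 1000 m; β in km⁻¹ = β in m⁻¹ × 1000):
φ(Z₁)/φ(Z₂) = e^(−β·Z₁)/e^(−β·Z₂) = e^{β(Z₂−Z₁)}
= exp(0.71 × 1.3) = exp(0.923) = 2.5168

2.52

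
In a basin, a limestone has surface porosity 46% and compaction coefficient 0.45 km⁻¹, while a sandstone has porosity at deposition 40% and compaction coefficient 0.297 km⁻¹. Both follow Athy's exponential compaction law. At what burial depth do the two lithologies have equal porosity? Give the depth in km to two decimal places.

Set n₀ₐ e^(−kₐZ) = n₀ᵦ e^(−kᵦZ) ⇒ ln(n₀ₐ/n₀ᵦ) = (kₐ − kᵦ)·Z
Z = ln(0.46/0.4) / (0.45 − 0.297) = 0.1398 / 0.153 = 0.913 km

0.91 km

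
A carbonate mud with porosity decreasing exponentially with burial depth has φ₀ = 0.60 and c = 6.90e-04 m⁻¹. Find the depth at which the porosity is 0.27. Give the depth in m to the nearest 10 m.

1160 m

Working in km (1 km = 1000 m; c in km⁻¹ = c in m⁻¹ × 1000):
Invert Athy's law: z = ln(φ₀/φ) / c
z = ln(0.6/0.27) / 0.69 = ln(2.222) / 0.69 = 0.7985 / 0.69 = 1.157 km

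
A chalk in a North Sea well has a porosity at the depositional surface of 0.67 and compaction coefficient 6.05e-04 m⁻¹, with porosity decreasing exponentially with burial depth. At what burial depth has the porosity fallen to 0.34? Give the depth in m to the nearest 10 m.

1120 m

Working in km (1 km = 1000 m; k in km⁻¹ = k in m⁻¹ × 1000):
Invert Athy's law: d = ln(n₀/n) / k
d = ln(0.67/0.34) / 0.605 = ln(1.971) / 0.605 = 0.6783 / 0.605 = 1.121 km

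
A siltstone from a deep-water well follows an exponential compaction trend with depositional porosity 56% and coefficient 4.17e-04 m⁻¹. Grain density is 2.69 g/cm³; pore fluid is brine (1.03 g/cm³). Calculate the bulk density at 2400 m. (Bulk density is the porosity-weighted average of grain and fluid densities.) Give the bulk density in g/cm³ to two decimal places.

2.35 g/cm³

Working in km (1 km = 1000 m; c in km⁻¹ = c in m⁻¹ × 1000):
Porosity at depth: phi = 0.56·exp(−0.417×2.4) = 0.56×0.3676 = 0.2058
Bulk density: ρ_b = (1−phi)ρ_g + phi·ρ_f = 0.7942×2.69 + 0.2058×1.03
       = 2.136 + 0.212 = 2.348 g/cm³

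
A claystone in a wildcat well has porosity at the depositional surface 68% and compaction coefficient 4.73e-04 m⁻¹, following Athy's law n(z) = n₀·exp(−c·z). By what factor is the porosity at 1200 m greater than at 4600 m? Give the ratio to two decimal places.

4.99

Working in km (1 km = 1000 m; c in km⁻¹ = c in m⁻¹ × 1000):
n(z₁)/n(z₂) = e^(−c·z₁)/e^(−c·z₂) = e^{c(z₂−z₁)}
= exp(0.473 × 3.4) = exp(1.608) = 4.9938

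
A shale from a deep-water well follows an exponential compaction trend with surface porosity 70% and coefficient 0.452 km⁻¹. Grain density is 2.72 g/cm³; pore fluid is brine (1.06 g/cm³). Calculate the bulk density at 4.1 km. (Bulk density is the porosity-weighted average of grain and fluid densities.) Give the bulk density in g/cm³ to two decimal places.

2.54 g/cm³

Porosity at depth: phi = 0.7·exp(−0.452×4.1) = 0.7×0.1567 = 0.1097
Bulk density: ρ_b = (1−phi)ρ_g + phi·ρ_f = 0.8903×2.72 + 0.1097×1.06
       = 2.422 + 0.116 = 2.538 g/cm³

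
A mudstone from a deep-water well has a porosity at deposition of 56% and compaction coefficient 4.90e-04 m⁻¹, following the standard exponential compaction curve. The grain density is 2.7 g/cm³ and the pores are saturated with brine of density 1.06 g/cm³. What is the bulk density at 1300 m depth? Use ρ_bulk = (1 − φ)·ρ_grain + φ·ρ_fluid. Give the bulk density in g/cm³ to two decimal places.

Working in km (1 km = 1000 m; c in km⁻¹ = c in m⁻¹ × 1000):
Porosity at depth: phi = 0.56·exp(−0.49×1.3) = 0.56×0.5289 = 0.2962
Bulk density: ρ_b = (1−phi)ρ_g + phi·ρ_f = 0.7038×2.7 + 0.2962×1.06
       = 1.900 + 0.314 = 2.214 g/cm³

2.21 g/cm³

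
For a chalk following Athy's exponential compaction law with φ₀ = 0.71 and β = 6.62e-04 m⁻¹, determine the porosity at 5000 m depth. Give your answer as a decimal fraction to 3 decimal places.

0.026

Working in km (1 km = 1000 m; β in km⁻¹ = β in m⁻¹ × 1000):
φ = φ₀·exp(−β·z) = 0.71 × exp(−0.662 × 5) = 0.71 × exp(−3.31)
  = 0.71 × 0.0365 = 0.0259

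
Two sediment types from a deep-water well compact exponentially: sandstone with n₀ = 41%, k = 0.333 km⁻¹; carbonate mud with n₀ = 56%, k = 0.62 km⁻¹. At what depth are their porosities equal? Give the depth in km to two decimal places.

Set n₀ₐ e^(−kₐZ) = n₀ᵦ e^(−kᵦZ) ⇒ ln(n₀ₐ/n₀ᵦ) = (kₐ − kᵦ)·Z
Z = ln(0.41/0.56) / (0.333 − 0.62) = -0.3118 / -0.287 = 1.086 km

1.09 km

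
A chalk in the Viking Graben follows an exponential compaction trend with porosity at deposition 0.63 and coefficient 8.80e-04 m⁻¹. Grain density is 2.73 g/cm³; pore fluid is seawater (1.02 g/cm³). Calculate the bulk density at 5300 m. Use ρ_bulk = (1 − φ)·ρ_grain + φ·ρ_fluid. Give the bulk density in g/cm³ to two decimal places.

Working in km (1 km = 1000 m; c in km⁻¹ = c in m⁻¹ × 1000):
Porosity at depth: n = 0.63·exp(−0.88×5.3) = 0.63×0.0094 = 0.0059
Bulk density: ρ_b = (1−n)ρ_g + n·ρ_f = 0.9941×2.73 + 0.0059×1.02
       = 2.714 + 0.006 = 2.720 g/cm³

2.72 g/cm³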